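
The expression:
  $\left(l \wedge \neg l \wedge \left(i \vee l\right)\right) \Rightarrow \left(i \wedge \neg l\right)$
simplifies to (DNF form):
$\text{True}$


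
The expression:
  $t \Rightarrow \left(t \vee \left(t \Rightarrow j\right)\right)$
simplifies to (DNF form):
$\text{True}$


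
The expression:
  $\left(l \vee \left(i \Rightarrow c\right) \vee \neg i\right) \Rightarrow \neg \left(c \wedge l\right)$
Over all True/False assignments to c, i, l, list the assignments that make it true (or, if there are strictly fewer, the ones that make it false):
is false only for:
  c=True, i=False, l=True;
  c=True, i=True, l=True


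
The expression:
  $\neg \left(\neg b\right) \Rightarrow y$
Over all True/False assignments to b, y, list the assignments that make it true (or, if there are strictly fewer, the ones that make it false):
is false only for:
  b=True, y=False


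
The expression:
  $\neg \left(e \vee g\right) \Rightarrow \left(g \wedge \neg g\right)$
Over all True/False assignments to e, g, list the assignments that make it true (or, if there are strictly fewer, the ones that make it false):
is false only for:
  e=False, g=False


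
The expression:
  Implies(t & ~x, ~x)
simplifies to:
True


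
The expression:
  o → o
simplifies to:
True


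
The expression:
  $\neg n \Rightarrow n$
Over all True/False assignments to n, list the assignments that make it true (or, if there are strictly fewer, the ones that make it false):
is true only for:
  n=True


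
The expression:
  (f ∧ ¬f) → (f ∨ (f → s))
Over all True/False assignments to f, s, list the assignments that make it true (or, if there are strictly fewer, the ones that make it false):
is always true.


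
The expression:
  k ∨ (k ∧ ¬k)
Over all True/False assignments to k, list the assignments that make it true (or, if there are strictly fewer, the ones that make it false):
is true only for:
  k=True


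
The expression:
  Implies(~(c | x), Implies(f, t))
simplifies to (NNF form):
c | t | x | ~f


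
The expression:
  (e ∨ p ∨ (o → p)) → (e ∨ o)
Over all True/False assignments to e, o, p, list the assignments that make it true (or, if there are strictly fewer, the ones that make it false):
is false only for:
  e=False, o=False, p=False;
  e=False, o=False, p=True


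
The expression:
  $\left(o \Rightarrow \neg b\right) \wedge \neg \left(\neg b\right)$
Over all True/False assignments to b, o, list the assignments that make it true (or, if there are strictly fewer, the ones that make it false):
is true only for:
  b=True, o=False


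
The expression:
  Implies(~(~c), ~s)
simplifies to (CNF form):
~c | ~s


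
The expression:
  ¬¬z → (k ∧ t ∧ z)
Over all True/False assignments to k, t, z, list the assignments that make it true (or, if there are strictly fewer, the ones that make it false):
is false only for:
  k=False, t=False, z=True;
  k=False, t=True, z=True;
  k=True, t=False, z=True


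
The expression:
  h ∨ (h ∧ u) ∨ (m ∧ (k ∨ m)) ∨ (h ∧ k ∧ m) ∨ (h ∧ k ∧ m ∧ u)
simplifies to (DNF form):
h ∨ m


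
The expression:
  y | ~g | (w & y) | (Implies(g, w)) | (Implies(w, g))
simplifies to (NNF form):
True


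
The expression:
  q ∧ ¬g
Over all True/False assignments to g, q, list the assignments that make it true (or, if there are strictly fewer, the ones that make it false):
is true only for:
  g=False, q=True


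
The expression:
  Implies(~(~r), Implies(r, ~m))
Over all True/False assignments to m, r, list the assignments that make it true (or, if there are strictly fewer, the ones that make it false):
is false only for:
  m=True, r=True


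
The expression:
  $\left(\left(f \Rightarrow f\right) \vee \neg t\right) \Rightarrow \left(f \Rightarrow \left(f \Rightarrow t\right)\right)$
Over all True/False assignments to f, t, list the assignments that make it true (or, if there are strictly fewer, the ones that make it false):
is false only for:
  f=True, t=False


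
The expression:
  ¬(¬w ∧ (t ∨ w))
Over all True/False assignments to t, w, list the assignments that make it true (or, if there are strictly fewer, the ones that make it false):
is false only for:
  t=True, w=False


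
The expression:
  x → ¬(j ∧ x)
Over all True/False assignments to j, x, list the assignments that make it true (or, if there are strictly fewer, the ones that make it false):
is false only for:
  j=True, x=True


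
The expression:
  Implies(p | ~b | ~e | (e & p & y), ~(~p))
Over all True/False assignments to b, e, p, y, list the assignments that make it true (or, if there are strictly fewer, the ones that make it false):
is false only for:
  b=False, e=False, p=False, y=False;
  b=False, e=False, p=False, y=True;
  b=False, e=True, p=False, y=False;
  b=False, e=True, p=False, y=True;
  b=True, e=False, p=False, y=False;
  b=True, e=False, p=False, y=True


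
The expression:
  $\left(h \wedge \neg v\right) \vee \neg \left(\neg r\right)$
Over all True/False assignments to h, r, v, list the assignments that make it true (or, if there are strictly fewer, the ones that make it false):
is false only for:
  h=False, r=False, v=False;
  h=False, r=False, v=True;
  h=True, r=False, v=True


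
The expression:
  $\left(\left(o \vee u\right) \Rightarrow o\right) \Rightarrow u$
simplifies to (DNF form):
$u$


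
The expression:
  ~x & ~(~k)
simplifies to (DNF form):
k & ~x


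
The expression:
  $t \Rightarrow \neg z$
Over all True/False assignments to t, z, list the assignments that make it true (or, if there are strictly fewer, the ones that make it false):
is false only for:
  t=True, z=True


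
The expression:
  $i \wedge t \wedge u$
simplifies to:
$i \wedge t \wedge u$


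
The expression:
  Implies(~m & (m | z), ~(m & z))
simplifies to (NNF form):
True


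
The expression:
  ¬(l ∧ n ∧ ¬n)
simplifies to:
True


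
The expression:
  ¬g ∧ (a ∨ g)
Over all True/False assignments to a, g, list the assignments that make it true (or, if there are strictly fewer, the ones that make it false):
is true only for:
  a=True, g=False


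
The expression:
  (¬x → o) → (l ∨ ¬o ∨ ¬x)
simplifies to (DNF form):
l ∨ ¬o ∨ ¬x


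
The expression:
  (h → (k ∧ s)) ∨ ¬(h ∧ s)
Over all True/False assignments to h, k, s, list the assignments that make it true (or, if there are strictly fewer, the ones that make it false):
is false only for:
  h=True, k=False, s=True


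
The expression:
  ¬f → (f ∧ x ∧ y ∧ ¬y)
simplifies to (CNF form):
f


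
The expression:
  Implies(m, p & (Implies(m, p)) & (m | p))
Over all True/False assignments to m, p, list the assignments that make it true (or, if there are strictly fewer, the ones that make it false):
is false only for:
  m=True, p=False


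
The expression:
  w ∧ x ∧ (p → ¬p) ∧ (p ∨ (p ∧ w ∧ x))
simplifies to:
False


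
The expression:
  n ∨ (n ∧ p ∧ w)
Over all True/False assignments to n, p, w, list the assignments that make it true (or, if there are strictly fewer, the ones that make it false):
is true only for:
  n=True, p=False, w=False;
  n=True, p=False, w=True;
  n=True, p=True, w=False;
  n=True, p=True, w=True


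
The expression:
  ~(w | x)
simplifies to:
~w & ~x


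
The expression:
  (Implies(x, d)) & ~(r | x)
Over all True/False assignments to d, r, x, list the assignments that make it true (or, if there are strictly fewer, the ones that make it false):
is true only for:
  d=False, r=False, x=False;
  d=True, r=False, x=False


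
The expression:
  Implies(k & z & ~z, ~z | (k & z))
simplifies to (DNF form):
True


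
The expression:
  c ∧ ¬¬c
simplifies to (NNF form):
c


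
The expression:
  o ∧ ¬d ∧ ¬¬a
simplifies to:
a ∧ o ∧ ¬d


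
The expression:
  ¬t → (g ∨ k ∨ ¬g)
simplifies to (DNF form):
True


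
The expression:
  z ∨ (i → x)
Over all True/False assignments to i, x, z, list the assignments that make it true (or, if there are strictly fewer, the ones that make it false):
is false only for:
  i=True, x=False, z=False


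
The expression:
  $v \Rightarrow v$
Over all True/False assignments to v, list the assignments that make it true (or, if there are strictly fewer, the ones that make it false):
is always true.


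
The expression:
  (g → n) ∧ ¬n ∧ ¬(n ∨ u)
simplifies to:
¬g ∧ ¬n ∧ ¬u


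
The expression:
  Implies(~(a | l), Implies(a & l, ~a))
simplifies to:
True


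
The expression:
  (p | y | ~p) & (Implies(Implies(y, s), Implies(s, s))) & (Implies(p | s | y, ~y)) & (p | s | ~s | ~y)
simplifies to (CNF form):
~y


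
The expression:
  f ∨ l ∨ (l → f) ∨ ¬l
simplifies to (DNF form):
True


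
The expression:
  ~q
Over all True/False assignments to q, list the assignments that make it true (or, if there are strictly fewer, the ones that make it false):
is true only for:
  q=False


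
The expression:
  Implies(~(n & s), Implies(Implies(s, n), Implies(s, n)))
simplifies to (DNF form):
True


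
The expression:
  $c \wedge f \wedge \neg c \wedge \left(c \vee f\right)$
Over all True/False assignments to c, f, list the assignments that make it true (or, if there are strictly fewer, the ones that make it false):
is never true.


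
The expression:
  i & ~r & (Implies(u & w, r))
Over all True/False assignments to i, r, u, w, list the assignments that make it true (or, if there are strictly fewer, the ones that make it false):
is true only for:
  i=True, r=False, u=False, w=False;
  i=True, r=False, u=False, w=True;
  i=True, r=False, u=True, w=False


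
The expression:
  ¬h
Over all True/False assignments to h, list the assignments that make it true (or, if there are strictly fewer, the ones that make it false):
is true only for:
  h=False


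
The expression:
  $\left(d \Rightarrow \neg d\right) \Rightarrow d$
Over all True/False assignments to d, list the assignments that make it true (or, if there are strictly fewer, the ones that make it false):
is true only for:
  d=True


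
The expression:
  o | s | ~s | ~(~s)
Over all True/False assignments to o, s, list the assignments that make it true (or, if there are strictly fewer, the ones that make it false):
is always true.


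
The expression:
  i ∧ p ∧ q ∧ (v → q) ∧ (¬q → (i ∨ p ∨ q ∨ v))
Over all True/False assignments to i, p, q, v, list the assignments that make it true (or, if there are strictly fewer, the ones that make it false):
is true only for:
  i=True, p=True, q=True, v=False;
  i=True, p=True, q=True, v=True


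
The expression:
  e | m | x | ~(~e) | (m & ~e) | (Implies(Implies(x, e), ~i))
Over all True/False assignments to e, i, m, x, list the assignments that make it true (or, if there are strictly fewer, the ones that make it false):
is false only for:
  e=False, i=True, m=False, x=False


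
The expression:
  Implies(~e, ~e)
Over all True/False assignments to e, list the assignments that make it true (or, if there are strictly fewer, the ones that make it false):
is always true.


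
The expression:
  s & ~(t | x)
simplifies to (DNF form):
s & ~t & ~x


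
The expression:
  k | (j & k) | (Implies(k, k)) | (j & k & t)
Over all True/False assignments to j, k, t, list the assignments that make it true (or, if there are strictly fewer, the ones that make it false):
is always true.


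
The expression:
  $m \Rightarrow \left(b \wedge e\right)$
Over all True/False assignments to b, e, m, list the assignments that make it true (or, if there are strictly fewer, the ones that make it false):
is false only for:
  b=False, e=False, m=True;
  b=False, e=True, m=True;
  b=True, e=False, m=True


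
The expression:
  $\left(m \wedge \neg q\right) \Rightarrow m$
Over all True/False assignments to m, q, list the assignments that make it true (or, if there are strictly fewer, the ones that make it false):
is always true.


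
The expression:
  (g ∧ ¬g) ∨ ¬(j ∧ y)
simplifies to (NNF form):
¬j ∨ ¬y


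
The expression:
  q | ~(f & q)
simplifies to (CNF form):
True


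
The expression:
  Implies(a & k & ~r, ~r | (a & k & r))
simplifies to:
True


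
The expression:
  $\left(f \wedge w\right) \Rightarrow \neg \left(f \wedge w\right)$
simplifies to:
$\neg f \vee \neg w$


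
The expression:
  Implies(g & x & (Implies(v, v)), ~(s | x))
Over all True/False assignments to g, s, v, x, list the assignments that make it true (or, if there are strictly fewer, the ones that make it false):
is false only for:
  g=True, s=False, v=False, x=True;
  g=True, s=False, v=True, x=True;
  g=True, s=True, v=False, x=True;
  g=True, s=True, v=True, x=True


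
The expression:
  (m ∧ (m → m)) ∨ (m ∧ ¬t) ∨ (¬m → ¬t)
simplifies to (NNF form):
m ∨ ¬t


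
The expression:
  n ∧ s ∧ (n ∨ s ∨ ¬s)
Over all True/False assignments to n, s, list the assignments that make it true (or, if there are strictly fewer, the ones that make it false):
is true only for:
  n=True, s=True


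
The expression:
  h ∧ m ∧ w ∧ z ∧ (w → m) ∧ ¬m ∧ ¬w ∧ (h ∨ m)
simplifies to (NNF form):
False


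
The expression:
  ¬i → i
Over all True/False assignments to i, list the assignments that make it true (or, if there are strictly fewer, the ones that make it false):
is true only for:
  i=True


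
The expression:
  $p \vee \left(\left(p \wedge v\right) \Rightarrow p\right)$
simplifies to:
$\text{True}$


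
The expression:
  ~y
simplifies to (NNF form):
~y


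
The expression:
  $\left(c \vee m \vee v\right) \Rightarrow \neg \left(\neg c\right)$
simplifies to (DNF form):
$c \vee \left(\neg m \wedge \neg v\right)$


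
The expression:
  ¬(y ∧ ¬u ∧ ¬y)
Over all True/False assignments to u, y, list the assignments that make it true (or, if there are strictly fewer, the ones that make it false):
is always true.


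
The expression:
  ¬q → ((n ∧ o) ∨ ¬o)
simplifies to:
n ∨ q ∨ ¬o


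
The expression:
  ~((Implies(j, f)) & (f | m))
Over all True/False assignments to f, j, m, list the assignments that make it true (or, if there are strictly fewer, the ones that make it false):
is true only for:
  f=False, j=False, m=False;
  f=False, j=True, m=False;
  f=False, j=True, m=True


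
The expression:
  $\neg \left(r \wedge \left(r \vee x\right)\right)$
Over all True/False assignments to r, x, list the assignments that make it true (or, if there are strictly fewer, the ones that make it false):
is true only for:
  r=False, x=False;
  r=False, x=True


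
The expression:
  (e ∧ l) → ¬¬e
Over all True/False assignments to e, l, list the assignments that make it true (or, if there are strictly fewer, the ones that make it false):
is always true.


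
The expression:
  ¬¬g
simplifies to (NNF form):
g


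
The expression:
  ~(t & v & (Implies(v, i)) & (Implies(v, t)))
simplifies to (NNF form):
~i | ~t | ~v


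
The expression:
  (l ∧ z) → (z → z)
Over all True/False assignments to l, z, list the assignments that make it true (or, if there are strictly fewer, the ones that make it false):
is always true.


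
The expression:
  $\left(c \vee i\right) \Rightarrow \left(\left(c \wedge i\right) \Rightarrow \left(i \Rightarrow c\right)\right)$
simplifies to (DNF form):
$\text{True}$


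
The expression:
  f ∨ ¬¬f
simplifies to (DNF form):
f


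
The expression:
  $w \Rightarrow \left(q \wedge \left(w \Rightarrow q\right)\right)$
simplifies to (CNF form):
$q \vee \neg w$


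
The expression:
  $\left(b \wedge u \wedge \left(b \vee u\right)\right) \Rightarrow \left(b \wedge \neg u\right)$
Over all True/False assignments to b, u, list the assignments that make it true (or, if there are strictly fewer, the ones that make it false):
is false only for:
  b=True, u=True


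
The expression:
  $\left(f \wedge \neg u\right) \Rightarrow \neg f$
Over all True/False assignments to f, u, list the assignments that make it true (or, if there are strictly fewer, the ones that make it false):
is false only for:
  f=True, u=False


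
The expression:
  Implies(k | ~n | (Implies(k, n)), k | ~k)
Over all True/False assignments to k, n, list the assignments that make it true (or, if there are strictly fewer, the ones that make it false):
is always true.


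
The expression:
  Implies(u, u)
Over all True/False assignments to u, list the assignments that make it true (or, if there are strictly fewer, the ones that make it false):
is always true.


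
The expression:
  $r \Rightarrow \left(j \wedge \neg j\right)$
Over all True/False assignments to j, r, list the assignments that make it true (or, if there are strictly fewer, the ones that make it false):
is true only for:
  j=False, r=False;
  j=True, r=False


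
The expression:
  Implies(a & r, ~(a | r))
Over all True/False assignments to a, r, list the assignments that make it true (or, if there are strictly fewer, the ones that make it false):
is false only for:
  a=True, r=True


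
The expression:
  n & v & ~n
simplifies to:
False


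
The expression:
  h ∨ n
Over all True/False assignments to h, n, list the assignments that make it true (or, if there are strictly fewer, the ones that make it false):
is false only for:
  h=False, n=False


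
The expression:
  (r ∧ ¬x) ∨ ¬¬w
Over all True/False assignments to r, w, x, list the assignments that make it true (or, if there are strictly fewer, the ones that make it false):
is false only for:
  r=False, w=False, x=False;
  r=False, w=False, x=True;
  r=True, w=False, x=True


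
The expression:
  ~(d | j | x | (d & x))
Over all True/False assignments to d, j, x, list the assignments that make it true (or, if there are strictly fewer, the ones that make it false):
is true only for:
  d=False, j=False, x=False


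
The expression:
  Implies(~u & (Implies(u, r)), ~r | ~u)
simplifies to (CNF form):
True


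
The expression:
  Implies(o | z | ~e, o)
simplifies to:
o | (e & ~z)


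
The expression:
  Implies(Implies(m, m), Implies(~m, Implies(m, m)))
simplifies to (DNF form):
True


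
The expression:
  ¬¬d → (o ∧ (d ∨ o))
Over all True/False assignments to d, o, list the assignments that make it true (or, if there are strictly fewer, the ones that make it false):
is false only for:
  d=True, o=False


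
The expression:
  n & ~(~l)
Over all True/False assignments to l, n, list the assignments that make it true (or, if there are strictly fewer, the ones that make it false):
is true only for:
  l=True, n=True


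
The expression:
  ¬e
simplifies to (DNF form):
¬e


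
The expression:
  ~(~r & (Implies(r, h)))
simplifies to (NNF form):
r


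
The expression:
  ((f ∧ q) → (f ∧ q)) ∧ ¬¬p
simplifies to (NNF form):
p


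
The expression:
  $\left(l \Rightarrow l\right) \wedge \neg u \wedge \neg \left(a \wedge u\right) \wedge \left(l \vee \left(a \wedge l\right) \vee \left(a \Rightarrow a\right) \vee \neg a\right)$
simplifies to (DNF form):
$\neg u$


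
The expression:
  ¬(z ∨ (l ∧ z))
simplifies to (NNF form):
¬z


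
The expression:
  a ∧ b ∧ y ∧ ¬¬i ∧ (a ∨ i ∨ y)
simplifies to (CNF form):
a ∧ b ∧ i ∧ y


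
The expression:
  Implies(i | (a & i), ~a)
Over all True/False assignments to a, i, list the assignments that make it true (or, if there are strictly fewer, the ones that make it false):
is false only for:
  a=True, i=True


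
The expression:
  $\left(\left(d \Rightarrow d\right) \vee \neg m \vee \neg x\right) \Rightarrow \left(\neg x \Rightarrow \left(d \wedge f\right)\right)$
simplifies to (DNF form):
$x \vee \left(d \wedge f\right)$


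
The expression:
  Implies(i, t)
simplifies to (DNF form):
t | ~i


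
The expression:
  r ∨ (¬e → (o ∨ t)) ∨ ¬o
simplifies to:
True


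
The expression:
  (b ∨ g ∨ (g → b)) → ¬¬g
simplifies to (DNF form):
g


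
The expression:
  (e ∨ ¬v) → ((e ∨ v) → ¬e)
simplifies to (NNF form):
¬e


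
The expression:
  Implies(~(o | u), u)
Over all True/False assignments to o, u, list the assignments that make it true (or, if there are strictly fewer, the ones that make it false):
is false only for:
  o=False, u=False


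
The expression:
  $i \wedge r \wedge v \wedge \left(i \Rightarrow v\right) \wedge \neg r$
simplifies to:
$\text{False}$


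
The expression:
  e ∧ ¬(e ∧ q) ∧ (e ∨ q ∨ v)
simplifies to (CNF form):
e ∧ ¬q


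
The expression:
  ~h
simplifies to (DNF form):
~h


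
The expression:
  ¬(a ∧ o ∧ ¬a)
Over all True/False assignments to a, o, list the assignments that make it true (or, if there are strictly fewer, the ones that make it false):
is always true.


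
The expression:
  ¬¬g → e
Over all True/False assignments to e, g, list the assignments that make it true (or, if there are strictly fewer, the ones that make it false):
is false only for:
  e=False, g=True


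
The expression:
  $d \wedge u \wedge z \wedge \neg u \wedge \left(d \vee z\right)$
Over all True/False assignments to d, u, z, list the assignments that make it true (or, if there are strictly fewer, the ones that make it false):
is never true.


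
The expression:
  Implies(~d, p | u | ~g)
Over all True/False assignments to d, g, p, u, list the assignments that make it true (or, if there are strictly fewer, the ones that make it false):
is false only for:
  d=False, g=True, p=False, u=False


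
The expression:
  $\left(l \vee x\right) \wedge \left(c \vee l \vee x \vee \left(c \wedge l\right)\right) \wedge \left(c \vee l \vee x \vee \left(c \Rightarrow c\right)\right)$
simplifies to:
$l \vee x$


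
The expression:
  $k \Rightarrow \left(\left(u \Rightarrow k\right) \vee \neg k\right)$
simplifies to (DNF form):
$\text{True}$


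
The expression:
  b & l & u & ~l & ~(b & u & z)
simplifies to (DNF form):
False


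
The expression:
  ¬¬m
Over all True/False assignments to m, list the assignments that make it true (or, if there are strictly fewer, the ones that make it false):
is true only for:
  m=True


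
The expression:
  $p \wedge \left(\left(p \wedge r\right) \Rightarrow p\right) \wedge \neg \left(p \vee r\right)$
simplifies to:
$\text{False}$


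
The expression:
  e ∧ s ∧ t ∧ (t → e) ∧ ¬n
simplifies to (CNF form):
e ∧ s ∧ t ∧ ¬n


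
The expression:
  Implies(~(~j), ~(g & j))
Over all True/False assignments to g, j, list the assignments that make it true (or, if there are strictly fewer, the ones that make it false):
is false only for:
  g=True, j=True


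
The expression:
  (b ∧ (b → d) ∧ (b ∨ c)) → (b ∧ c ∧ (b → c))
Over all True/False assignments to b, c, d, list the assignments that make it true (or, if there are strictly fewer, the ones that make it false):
is false only for:
  b=True, c=False, d=True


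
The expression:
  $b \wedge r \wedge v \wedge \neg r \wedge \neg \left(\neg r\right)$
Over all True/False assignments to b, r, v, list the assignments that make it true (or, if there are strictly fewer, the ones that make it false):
is never true.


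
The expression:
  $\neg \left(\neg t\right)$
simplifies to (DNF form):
$t$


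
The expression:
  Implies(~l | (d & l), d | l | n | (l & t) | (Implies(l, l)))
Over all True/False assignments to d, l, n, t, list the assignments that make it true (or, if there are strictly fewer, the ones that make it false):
is always true.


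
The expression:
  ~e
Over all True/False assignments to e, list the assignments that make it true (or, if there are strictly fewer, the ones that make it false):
is true only for:
  e=False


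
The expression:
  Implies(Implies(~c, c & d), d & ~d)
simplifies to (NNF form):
~c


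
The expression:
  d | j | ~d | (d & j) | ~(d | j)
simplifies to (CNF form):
True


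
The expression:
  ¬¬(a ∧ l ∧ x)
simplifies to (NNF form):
a ∧ l ∧ x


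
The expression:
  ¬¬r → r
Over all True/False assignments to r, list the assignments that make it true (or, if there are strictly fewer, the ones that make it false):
is always true.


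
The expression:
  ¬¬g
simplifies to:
g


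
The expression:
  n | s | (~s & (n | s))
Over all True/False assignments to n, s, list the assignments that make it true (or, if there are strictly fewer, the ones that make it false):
is false only for:
  n=False, s=False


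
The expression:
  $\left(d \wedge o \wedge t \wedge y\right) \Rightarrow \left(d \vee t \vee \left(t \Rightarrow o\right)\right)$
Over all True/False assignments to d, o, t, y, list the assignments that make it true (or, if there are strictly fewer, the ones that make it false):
is always true.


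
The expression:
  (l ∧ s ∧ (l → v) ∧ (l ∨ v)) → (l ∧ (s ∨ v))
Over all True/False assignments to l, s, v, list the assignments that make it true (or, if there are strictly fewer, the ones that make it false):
is always true.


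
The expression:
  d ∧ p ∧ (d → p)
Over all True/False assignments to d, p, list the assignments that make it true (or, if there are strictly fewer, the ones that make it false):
is true only for:
  d=True, p=True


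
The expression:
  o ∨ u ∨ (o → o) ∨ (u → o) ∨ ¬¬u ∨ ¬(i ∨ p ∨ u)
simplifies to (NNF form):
True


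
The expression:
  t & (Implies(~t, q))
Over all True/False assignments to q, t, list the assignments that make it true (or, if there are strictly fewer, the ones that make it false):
is true only for:
  q=False, t=True;
  q=True, t=True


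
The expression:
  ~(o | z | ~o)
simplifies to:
False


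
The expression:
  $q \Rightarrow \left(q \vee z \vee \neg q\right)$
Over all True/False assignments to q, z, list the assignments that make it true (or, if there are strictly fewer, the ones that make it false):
is always true.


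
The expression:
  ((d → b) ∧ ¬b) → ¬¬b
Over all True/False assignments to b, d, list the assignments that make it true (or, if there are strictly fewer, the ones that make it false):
is false only for:
  b=False, d=False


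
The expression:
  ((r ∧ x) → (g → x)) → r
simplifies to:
r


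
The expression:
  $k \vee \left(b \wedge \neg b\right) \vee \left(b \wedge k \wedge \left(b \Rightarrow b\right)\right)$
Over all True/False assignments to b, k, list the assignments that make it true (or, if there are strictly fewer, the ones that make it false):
is true only for:
  b=False, k=True;
  b=True, k=True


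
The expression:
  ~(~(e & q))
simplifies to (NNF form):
e & q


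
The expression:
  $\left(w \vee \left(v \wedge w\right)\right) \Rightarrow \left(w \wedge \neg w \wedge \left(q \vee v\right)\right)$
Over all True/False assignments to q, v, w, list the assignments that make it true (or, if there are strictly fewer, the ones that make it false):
is true only for:
  q=False, v=False, w=False;
  q=False, v=True, w=False;
  q=True, v=False, w=False;
  q=True, v=True, w=False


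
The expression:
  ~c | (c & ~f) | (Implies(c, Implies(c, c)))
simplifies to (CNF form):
True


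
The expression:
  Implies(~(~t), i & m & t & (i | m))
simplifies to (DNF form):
~t | (i & m)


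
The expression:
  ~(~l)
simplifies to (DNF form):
l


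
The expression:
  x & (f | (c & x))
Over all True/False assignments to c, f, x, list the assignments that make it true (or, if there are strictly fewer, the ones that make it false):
is true only for:
  c=False, f=True, x=True;
  c=True, f=False, x=True;
  c=True, f=True, x=True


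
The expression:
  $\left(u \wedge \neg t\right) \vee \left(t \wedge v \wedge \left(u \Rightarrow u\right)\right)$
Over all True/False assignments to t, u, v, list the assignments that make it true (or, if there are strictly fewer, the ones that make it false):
is true only for:
  t=False, u=True, v=False;
  t=False, u=True, v=True;
  t=True, u=False, v=True;
  t=True, u=True, v=True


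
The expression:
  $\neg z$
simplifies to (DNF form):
$\neg z$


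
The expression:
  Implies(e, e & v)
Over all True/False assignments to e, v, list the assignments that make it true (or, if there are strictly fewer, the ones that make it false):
is false only for:
  e=True, v=False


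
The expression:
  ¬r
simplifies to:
¬r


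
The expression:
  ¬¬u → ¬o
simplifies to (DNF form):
¬o ∨ ¬u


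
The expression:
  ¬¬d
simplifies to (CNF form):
d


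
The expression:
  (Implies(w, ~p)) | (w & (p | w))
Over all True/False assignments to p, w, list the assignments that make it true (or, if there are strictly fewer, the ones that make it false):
is always true.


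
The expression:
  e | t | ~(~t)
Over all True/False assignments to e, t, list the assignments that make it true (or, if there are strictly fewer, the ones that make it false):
is false only for:
  e=False, t=False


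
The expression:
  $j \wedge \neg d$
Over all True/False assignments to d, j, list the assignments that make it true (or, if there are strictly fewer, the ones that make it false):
is true only for:
  d=False, j=True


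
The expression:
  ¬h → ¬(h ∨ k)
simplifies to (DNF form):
h ∨ ¬k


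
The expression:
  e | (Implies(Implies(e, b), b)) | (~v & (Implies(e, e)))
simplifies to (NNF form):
b | e | ~v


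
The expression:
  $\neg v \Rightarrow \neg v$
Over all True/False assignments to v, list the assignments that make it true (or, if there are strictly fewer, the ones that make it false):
is always true.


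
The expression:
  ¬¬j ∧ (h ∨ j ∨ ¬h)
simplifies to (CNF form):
j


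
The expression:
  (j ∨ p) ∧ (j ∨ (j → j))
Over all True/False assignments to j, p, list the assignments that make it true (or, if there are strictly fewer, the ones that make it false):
is false only for:
  j=False, p=False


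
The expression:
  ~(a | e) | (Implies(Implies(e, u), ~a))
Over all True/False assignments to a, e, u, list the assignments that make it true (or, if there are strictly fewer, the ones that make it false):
is false only for:
  a=True, e=False, u=False;
  a=True, e=False, u=True;
  a=True, e=True, u=True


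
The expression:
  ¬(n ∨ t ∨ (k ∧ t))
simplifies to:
¬n ∧ ¬t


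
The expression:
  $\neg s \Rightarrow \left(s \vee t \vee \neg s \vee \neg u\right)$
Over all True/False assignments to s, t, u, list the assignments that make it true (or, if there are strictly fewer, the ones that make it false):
is always true.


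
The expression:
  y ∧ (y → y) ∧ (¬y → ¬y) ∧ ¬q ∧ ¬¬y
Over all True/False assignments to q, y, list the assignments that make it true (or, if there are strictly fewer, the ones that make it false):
is true only for:
  q=False, y=True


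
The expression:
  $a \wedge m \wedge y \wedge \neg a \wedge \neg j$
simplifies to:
$\text{False}$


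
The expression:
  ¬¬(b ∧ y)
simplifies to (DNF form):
b ∧ y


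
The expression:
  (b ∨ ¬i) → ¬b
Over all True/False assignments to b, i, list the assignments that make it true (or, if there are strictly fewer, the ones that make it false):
is true only for:
  b=False, i=False;
  b=False, i=True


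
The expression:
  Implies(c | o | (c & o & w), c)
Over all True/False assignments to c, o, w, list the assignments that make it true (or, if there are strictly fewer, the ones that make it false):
is false only for:
  c=False, o=True, w=False;
  c=False, o=True, w=True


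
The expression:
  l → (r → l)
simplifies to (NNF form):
True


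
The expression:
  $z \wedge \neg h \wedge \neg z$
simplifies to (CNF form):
$\text{False}$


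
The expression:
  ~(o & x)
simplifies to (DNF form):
~o | ~x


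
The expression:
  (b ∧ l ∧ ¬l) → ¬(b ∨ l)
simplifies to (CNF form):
True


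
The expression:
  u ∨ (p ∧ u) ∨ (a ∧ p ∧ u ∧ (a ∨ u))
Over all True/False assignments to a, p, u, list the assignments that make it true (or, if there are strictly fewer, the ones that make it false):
is true only for:
  a=False, p=False, u=True;
  a=False, p=True, u=True;
  a=True, p=False, u=True;
  a=True, p=True, u=True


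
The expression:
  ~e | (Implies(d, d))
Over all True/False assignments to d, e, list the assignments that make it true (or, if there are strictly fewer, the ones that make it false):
is always true.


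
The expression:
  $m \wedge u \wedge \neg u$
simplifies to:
$\text{False}$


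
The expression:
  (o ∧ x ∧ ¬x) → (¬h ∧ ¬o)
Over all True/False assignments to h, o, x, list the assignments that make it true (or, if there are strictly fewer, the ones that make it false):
is always true.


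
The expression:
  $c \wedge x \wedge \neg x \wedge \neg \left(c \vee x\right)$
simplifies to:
$\text{False}$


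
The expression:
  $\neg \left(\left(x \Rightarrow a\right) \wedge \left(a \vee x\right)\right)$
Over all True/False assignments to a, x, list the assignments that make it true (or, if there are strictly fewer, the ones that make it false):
is true only for:
  a=False, x=False;
  a=False, x=True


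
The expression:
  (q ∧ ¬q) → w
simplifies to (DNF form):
True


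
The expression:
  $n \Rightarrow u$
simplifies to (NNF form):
$u \vee \neg n$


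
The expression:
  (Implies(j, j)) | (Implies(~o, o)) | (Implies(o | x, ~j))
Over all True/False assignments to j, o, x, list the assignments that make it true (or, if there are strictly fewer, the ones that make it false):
is always true.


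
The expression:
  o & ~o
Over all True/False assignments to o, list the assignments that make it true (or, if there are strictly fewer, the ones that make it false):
is never true.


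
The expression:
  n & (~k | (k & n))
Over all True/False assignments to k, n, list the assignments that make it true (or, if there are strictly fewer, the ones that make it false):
is true only for:
  k=False, n=True;
  k=True, n=True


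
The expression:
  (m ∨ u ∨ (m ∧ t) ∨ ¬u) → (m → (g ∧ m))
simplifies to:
g ∨ ¬m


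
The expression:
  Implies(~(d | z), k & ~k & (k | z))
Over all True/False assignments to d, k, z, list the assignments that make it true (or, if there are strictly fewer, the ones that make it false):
is false only for:
  d=False, k=False, z=False;
  d=False, k=True, z=False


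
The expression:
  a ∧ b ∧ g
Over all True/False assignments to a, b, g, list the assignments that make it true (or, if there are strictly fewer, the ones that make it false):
is true only for:
  a=True, b=True, g=True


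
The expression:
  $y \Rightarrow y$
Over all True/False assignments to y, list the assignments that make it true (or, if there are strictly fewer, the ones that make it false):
is always true.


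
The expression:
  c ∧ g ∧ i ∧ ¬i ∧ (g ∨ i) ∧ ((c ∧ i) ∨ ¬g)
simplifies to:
False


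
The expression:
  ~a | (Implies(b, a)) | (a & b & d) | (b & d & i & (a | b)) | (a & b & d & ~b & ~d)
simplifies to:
True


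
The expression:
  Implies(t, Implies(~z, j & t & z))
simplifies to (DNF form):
z | ~t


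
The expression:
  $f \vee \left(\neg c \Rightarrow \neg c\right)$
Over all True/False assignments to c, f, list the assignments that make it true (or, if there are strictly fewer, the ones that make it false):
is always true.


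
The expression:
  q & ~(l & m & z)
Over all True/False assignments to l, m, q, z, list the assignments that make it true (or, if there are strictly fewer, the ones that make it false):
is true only for:
  l=False, m=False, q=True, z=False;
  l=False, m=False, q=True, z=True;
  l=False, m=True, q=True, z=False;
  l=False, m=True, q=True, z=True;
  l=True, m=False, q=True, z=False;
  l=True, m=False, q=True, z=True;
  l=True, m=True, q=True, z=False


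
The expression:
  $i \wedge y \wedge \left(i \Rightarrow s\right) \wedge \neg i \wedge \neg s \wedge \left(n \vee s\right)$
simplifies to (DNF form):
$\text{False}$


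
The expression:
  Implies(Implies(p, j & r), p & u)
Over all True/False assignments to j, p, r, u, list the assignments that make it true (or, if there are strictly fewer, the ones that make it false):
is true only for:
  j=False, p=True, r=False, u=False;
  j=False, p=True, r=False, u=True;
  j=False, p=True, r=True, u=False;
  j=False, p=True, r=True, u=True;
  j=True, p=True, r=False, u=False;
  j=True, p=True, r=False, u=True;
  j=True, p=True, r=True, u=True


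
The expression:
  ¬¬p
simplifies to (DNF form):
p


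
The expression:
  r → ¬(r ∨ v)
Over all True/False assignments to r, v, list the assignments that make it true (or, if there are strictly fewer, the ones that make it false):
is true only for:
  r=False, v=False;
  r=False, v=True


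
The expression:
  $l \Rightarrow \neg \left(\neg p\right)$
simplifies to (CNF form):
$p \vee \neg l$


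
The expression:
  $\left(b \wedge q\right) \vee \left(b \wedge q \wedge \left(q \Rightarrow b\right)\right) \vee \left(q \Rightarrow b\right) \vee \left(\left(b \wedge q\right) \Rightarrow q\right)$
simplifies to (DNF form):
$\text{True}$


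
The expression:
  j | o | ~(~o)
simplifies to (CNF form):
j | o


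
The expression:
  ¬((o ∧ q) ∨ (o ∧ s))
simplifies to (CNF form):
(¬o ∨ ¬q) ∧ (¬o ∨ ¬s)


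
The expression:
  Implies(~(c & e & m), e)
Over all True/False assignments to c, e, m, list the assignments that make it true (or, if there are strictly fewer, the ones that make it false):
is true only for:
  c=False, e=True, m=False;
  c=False, e=True, m=True;
  c=True, e=True, m=False;
  c=True, e=True, m=True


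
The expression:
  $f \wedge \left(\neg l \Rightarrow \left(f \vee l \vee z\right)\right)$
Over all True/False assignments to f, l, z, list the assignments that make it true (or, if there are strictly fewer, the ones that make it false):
is true only for:
  f=True, l=False, z=False;
  f=True, l=False, z=True;
  f=True, l=True, z=False;
  f=True, l=True, z=True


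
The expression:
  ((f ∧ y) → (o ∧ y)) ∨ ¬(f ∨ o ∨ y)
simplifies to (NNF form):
o ∨ ¬f ∨ ¬y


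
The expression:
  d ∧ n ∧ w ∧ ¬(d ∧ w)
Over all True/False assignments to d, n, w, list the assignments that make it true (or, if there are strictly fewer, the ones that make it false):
is never true.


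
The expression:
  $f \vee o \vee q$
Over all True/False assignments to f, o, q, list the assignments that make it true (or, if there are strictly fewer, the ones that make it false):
is false only for:
  f=False, o=False, q=False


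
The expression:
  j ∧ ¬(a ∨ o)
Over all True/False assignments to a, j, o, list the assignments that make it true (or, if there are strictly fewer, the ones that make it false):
is true only for:
  a=False, j=True, o=False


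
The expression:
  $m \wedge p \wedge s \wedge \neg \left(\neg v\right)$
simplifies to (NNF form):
$m \wedge p \wedge s \wedge v$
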